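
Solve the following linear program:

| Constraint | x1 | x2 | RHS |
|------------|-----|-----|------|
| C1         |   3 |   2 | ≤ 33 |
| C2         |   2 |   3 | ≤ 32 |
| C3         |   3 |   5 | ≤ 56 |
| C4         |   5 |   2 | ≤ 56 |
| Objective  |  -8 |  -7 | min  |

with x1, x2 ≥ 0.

Evaluate the objective at each vertex of the feasible region:
  z(0, 0) = 0
  z(11, 0) = -88
  z(7, 6) = -98  ←
  z(0, 10.67) = -74.67
The minimum is at x1 = 7, x2 = 6.

x1 = 7, x2 = 6, z = -98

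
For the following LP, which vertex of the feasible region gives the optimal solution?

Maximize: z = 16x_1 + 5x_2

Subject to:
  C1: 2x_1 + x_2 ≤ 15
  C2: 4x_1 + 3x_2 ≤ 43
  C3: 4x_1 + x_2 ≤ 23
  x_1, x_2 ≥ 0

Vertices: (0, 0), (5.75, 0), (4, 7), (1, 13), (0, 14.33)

Evaluate the objective at each vertex of the feasible region:
  z(0, 0) = 0
  z(5.75, 0) = 92
  z(4, 7) = 99  ←
  z(1, 13) = 81
  z(0, 14.33) = 71.67
The maximum is at x_1 = 4, x_2 = 7.

(4, 7)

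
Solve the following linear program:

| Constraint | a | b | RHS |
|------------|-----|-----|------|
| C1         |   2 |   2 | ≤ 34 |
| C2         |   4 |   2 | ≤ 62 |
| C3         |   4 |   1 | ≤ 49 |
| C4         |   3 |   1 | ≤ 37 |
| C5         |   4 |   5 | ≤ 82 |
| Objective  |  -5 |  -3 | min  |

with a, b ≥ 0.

Evaluate the objective at each vertex of the feasible region:
  z(0, 0) = 0
  z(12.25, 0) = -61.25
  z(12, 1) = -63
  z(10, 7) = -71  ←
  z(3, 14) = -57
  z(0, 16.4) = -49.2
The minimum is at a = 10, b = 7.

a = 10, b = 7, z = -71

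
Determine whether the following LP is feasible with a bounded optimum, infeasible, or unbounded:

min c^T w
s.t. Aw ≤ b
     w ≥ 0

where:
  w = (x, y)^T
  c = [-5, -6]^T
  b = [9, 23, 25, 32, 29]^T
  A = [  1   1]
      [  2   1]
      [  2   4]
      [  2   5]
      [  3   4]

Feasible with a bounded optimal solution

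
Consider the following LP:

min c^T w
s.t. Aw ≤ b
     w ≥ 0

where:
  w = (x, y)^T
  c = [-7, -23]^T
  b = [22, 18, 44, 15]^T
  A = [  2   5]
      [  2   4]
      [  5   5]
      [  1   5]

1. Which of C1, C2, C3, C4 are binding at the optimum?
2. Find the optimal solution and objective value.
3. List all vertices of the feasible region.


1. C2, C4
2. x = 5, y = 2, z = -81
3. (0, 0), (8.8, 0), (8.6, 0.2), (5, 2), (0, 3)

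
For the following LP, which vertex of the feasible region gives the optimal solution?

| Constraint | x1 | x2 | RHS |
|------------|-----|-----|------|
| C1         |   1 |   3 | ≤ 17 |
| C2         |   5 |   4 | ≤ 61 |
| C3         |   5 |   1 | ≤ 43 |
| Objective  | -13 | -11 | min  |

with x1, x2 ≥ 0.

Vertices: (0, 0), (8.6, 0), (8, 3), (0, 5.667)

Evaluate the objective at each vertex of the feasible region:
  z(0, 0) = 0
  z(8.6, 0) = -111.8
  z(8, 3) = -137  ←
  z(0, 5.667) = -62.33
The minimum is at x1 = 8, x2 = 3.

(8, 3)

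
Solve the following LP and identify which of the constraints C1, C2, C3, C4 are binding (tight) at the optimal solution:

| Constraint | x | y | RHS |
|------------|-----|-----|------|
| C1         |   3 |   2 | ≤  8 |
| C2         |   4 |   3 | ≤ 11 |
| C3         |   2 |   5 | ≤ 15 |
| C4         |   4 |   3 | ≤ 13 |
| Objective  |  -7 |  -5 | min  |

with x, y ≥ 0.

At x = 2, y = 1, compute slack b - a·x for each constraint:
  C1: 8 − 8 = 0  (binding)
  C2: 11 − 11 = 0  (binding)
  C3: 15 − 9 = 6  (slack)
  C4: 13 − 11 = 2  (slack)

Optimal: x = 2, y = 1
Binding: C1, C2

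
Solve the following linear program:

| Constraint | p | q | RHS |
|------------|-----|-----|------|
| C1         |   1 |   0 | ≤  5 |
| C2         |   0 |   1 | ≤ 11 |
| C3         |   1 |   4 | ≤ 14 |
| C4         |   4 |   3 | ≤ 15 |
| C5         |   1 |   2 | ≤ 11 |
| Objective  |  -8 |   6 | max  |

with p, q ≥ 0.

Evaluate the objective at each vertex of the feasible region:
  z(0, 0) = 0
  z(3.75, 0) = -30
  z(1.385, 3.154) = 7.846
  z(0, 3.5) = 21  ←
The maximum is at p = 0, q = 3.5.

p = 0, q = 3.5, z = 21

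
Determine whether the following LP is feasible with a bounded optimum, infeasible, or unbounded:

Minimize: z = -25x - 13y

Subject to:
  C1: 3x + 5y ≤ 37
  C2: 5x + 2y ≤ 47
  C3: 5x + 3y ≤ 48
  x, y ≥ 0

Feasible with a bounded optimal solution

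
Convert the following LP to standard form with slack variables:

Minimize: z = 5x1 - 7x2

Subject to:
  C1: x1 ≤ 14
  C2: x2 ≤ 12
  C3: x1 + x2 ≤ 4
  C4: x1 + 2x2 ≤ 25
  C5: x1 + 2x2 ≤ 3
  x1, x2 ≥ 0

min z = 5x1 - 7x2

s.t.
  x1 + s1 = 14
  x2 + s2 = 12
  x1 + x2 + s3 = 4
  x1 + 2x2 + s4 = 25
  x1 + 2x2 + s5 = 3
  x1, x2, s1, s2, s3, s4, s5 ≥ 0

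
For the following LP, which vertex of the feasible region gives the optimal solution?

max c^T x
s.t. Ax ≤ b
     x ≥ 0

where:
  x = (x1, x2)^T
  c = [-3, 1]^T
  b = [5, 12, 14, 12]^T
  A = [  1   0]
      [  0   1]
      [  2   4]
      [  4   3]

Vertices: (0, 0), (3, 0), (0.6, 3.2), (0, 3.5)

Evaluate the objective at each vertex of the feasible region:
  z(0, 0) = 0
  z(3, 0) = -9
  z(0.6, 3.2) = 1.4
  z(0, 3.5) = 3.5  ←
The maximum is at x1 = 0, x2 = 3.5.

(0, 3.5)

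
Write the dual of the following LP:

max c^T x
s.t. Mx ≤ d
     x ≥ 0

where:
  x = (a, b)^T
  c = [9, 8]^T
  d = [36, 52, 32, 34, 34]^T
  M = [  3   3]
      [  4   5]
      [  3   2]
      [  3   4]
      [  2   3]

Primal max cᵀx s.t. Ax ≤ b, x ≥ 0  →  Dual min bᵀy s.t. Aᵀy ≥ c, y ≥ 0.

Minimize: z = 36y1 + 52y2 + 32y3 + 34y4 + 34y5

Subject to:
  3y1 + 4y2 + 3y3 + 3y4 + 2y5 ≥ 9
  3y1 + 5y2 + 2y3 + 4y4 + 3y5 ≥ 8
  y1, y2, y3, y4, y5 ≥ 0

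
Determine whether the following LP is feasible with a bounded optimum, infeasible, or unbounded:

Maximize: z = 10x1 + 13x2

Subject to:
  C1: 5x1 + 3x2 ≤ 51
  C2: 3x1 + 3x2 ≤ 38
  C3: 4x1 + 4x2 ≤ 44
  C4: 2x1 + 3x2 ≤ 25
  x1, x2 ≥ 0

Feasible with a bounded optimal solution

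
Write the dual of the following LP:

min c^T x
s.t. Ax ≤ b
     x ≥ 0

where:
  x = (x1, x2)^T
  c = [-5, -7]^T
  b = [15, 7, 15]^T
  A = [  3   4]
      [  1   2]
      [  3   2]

Primal min cᵀx s.t. Ax ≤ b, x ≥ 0  →  Dual max −bᵀy s.t. Aᵀy ≥ −c, y ≥ 0.

Maximize: z = -15y1 - 7y2 - 15y3

Subject to:
  3y1 + y2 + 3y3 ≥ 5
  4y1 + 2y2 + 2y3 ≥ 7
  y1, y2, y3 ≥ 0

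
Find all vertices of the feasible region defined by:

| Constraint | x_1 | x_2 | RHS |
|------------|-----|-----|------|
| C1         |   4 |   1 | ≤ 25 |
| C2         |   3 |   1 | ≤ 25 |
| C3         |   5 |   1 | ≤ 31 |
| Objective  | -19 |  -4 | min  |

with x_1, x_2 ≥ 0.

(0, 0), (6.2, 0), (6, 1), (0, 25)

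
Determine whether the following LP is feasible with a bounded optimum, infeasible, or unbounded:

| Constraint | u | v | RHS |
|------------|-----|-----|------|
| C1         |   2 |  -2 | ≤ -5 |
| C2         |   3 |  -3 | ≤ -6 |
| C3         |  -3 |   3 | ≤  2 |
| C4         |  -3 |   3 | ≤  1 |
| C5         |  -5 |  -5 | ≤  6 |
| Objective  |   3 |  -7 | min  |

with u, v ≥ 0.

Infeasible (no feasible solution exists)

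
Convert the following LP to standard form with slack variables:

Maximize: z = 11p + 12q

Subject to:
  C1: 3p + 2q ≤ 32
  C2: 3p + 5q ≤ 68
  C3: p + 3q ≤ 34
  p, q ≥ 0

max z = 11p + 12q

s.t.
  3p + 2q + s1 = 32
  3p + 5q + s2 = 68
  p + 3q + s3 = 34
  p, q, s1, s2, s3 ≥ 0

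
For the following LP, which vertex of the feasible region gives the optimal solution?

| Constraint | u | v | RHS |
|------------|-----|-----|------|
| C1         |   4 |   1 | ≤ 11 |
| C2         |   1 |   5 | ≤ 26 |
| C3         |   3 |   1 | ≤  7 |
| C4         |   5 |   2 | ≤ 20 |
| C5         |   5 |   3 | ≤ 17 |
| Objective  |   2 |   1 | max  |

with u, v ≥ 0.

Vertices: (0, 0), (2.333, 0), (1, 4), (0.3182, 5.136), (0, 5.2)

Evaluate the objective at each vertex of the feasible region:
  z(0, 0) = 0
  z(2.333, 0) = 4.667
  z(1, 4) = 6  ←
  z(0.3182, 5.136) = 5.773
  z(0, 5.2) = 5.2
The maximum is at u = 1, v = 4.

(1, 4)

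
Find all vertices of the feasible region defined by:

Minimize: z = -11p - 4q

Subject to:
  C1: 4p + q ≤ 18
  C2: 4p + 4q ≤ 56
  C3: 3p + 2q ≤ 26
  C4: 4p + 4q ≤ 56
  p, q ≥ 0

(0, 0), (4.5, 0), (2, 10), (0, 13)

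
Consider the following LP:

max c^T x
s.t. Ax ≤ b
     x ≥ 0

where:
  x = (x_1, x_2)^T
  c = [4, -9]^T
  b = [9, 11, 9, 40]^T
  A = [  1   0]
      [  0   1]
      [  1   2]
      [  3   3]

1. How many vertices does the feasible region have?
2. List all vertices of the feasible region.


1. 3
2. (0, 0), (9, 0), (0, 4.5)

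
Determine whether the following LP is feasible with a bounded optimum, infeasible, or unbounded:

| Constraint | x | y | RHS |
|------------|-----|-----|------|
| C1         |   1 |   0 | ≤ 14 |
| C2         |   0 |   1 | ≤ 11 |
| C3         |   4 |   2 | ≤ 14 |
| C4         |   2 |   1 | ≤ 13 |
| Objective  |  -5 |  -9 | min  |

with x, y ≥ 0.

Feasible with a bounded optimal solution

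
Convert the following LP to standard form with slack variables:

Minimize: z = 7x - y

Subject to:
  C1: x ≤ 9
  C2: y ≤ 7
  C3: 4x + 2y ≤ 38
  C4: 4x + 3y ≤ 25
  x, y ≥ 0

min z = 7x - y

s.t.
  x + s1 = 9
  y + s2 = 7
  4x + 2y + s3 = 38
  4x + 3y + s4 = 25
  x, y, s1, s2, s3, s4 ≥ 0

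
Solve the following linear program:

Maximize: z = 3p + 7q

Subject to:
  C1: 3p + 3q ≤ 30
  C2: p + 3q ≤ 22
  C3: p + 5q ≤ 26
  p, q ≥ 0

Evaluate the objective at each vertex of the feasible region:
  z(0, 0) = 0
  z(10, 0) = 30
  z(6, 4) = 46  ←
  z(0, 5.2) = 36.4
The maximum is at p = 6, q = 4.

p = 6, q = 4, z = 46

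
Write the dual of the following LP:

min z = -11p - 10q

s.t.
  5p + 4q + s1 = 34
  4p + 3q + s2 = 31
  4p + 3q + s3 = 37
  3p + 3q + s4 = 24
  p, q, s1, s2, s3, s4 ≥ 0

Primal min cᵀx s.t. Ax ≤ b, x ≥ 0  →  Dual max −bᵀy s.t. Aᵀy ≥ −c, y ≥ 0.

Maximize: z = -34y1 - 31y2 - 37y3 - 24y4

Subject to:
  5y1 + 4y2 + 4y3 + 3y4 ≥ 11
  4y1 + 3y2 + 3y3 + 3y4 ≥ 10
  y1, y2, y3, y4 ≥ 0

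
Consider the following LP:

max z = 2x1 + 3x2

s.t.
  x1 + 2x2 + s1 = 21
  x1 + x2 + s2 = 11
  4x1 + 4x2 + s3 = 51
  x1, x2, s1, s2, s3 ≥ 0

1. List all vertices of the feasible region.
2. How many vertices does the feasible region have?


1. (0, 0), (11, 0), (1, 10), (0, 10.5)
2. 4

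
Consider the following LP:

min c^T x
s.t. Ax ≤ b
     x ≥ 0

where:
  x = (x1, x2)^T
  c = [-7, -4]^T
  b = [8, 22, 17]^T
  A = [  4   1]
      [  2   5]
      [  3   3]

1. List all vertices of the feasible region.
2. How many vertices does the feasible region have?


1. (0, 0), (2, 0), (1, 4), (0, 4.4)
2. 4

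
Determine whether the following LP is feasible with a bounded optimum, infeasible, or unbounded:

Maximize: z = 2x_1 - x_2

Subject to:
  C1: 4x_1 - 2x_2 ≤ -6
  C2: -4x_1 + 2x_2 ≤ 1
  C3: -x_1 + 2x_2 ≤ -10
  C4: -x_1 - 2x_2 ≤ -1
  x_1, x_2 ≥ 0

Infeasible (no feasible solution exists)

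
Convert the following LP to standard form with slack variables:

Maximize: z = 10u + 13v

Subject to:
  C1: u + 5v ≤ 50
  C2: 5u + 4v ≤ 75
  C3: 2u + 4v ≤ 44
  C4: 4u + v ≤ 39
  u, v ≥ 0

max z = 10u + 13v

s.t.
  u + 5v + s1 = 50
  5u + 4v + s2 = 75
  2u + 4v + s3 = 44
  4u + v + s4 = 39
  u, v, s1, s2, s3, s4 ≥ 0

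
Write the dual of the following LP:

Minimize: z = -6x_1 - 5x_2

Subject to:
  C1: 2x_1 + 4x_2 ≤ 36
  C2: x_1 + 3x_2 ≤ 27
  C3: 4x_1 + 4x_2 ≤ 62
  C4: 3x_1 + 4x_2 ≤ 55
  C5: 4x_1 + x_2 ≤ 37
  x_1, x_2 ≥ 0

Primal min cᵀx s.t. Ax ≤ b, x ≥ 0  →  Dual max −bᵀy s.t. Aᵀy ≥ −c, y ≥ 0.

Maximize: z = -36y1 - 27y2 - 62y3 - 55y4 - 37y5

Subject to:
  2y1 + y2 + 4y3 + 3y4 + 4y5 ≥ 6
  4y1 + 3y2 + 4y3 + 4y4 + y5 ≥ 5
  y1, y2, y3, y4, y5 ≥ 0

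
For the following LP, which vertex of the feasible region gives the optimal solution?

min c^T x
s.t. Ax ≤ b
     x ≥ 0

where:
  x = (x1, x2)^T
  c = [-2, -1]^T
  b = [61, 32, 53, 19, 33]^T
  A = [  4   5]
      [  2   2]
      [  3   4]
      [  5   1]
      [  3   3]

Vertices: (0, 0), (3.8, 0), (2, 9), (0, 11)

Evaluate the objective at each vertex of the feasible region:
  z(0, 0) = 0
  z(3.8, 0) = -7.6
  z(2, 9) = -13  ←
  z(0, 11) = -11
The minimum is at x1 = 2, x2 = 9.

(2, 9)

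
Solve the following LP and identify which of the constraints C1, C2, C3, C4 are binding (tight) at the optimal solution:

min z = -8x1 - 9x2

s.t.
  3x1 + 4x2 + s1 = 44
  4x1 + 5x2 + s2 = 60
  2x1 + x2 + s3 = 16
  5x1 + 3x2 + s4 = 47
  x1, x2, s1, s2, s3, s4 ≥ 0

At x1 = 4, x2 = 8, compute slack b - a·x for each constraint:
  C1: 44 − 44 = 0  (binding)
  C2: 60 − 56 = 4  (slack)
  C3: 16 − 16 = 0  (binding)
  C4: 47 − 44 = 3  (slack)

Optimal: x1 = 4, x2 = 8
Binding: C1, C3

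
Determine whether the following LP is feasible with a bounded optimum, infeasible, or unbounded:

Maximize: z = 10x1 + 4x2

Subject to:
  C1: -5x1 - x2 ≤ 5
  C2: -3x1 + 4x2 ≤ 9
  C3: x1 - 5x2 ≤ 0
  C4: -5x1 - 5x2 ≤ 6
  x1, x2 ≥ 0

Unbounded (objective can increase without bound)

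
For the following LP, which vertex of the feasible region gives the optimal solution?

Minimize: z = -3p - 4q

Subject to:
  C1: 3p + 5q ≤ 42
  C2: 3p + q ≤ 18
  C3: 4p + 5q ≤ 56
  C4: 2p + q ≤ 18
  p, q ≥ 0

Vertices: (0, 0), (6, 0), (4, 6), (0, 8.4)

Evaluate the objective at each vertex of the feasible region:
  z(0, 0) = 0
  z(6, 0) = -18
  z(4, 6) = -36  ←
  z(0, 8.4) = -33.6
The minimum is at p = 4, q = 6.

(4, 6)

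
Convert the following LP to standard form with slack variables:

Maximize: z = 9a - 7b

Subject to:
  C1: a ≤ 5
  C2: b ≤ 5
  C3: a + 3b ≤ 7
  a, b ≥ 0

max z = 9a - 7b

s.t.
  a + s1 = 5
  b + s2 = 5
  a + 3b + s3 = 7
  a, b, s1, s2, s3 ≥ 0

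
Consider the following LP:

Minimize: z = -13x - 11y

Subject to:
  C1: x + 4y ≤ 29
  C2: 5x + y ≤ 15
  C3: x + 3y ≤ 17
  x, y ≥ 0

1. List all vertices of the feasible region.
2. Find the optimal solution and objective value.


1. (0, 0), (3, 0), (2, 5), (0, 5.667)
2. x = 2, y = 5, z = -81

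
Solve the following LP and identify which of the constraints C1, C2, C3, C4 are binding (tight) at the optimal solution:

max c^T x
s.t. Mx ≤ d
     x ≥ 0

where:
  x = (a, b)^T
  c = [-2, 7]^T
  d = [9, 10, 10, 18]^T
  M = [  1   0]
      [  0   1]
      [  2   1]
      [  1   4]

At a = 0, b = 4.5, compute slack b - a·x for each constraint:
  C1: 9 − 0 = 9  (slack)
  C2: 10 − 4.5 = 5.5  (slack)
  C3: 10 − 4.5 = 5.5  (slack)
  C4: 18 − 18 = 0  (binding)

Optimal: a = 0, b = 4.5
Binding: C4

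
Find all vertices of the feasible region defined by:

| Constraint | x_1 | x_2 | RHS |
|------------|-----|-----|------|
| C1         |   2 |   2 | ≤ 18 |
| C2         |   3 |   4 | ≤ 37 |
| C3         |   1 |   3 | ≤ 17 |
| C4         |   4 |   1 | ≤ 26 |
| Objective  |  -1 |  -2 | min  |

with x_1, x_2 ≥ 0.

(0, 0), (6.5, 0), (5.667, 3.333), (5, 4), (0, 5.667)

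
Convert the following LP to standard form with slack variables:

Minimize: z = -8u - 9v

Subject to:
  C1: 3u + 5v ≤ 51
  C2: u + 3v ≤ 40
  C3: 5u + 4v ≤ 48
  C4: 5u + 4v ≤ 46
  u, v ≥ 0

min z = -8u - 9v

s.t.
  3u + 5v + s1 = 51
  u + 3v + s2 = 40
  5u + 4v + s3 = 48
  5u + 4v + s4 = 46
  u, v, s1, s2, s3, s4 ≥ 0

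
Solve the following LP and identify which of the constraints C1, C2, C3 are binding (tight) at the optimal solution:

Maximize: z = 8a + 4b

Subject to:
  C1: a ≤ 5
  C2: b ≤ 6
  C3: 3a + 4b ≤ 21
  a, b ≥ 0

At a = 5, b = 1.5, compute slack b - a·x for each constraint:
  C1: 5 − 5 = 0  (binding)
  C2: 6 − 1.5 = 4.5  (slack)
  C3: 21 − 21 = 0  (binding)

Optimal: a = 5, b = 1.5
Binding: C1, C3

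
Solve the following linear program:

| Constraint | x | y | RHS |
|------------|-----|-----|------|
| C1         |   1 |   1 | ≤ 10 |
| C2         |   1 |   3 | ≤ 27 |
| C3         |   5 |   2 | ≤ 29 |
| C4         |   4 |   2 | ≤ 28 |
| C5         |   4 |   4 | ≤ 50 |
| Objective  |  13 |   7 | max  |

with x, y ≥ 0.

Evaluate the objective at each vertex of the feasible region:
  z(0, 0) = 0
  z(5.8, 0) = 75.4
  z(3, 7) = 88  ←
  z(1.5, 8.5) = 79
  z(0, 9) = 63
The maximum is at x = 3, y = 7.

x = 3, y = 7, z = 88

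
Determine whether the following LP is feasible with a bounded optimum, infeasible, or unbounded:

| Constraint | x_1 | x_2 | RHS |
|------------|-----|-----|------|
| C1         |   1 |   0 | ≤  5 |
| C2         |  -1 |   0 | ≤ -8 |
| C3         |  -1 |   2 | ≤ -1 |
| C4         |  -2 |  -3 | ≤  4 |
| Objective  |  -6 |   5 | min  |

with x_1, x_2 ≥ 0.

Infeasible (no feasible solution exists)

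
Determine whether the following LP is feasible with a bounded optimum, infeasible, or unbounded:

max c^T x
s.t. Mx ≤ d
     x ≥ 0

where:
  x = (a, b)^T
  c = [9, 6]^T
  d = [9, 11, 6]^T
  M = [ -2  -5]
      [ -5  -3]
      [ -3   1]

Unbounded (objective can increase without bound)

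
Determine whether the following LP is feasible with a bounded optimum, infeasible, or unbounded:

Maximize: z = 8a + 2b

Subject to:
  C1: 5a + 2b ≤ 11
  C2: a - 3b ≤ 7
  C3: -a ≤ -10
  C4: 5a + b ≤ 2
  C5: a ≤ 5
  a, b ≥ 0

Infeasible (no feasible solution exists)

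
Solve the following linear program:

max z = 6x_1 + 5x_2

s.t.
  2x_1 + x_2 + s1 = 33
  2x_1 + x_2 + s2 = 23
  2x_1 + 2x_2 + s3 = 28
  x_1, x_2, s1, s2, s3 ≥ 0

Evaluate the objective at each vertex of the feasible region:
  z(0, 0) = 0
  z(11.5, 0) = 69
  z(9, 5) = 79  ←
  z(0, 14) = 70
The maximum is at x_1 = 9, x_2 = 5.

x_1 = 9, x_2 = 5, z = 79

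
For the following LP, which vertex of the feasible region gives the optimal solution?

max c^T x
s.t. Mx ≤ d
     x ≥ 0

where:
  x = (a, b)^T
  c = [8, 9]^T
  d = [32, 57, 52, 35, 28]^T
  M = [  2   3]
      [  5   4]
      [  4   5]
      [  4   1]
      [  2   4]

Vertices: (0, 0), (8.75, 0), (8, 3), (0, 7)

Evaluate the objective at each vertex of the feasible region:
  z(0, 0) = 0
  z(8.75, 0) = 70
  z(8, 3) = 91  ←
  z(0, 7) = 63
The maximum is at a = 8, b = 3.

(8, 3)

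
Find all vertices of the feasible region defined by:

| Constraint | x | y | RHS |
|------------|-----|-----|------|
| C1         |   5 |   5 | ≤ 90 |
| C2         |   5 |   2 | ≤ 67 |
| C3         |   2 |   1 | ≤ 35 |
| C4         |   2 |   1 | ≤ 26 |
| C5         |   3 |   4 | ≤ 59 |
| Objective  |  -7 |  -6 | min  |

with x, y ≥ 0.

(0, 0), (13, 0), (9, 8), (0, 14.75)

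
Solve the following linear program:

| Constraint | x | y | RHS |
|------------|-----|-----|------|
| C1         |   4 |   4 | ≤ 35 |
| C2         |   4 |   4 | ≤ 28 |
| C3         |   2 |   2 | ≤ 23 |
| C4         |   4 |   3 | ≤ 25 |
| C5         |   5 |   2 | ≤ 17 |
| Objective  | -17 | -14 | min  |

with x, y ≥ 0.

Evaluate the objective at each vertex of the feasible region:
  z(0, 0) = 0
  z(3.4, 0) = -57.8
  z(1, 6) = -101  ←
  z(0, 7) = -98
The minimum is at x = 1, y = 6.

x = 1, y = 6, z = -101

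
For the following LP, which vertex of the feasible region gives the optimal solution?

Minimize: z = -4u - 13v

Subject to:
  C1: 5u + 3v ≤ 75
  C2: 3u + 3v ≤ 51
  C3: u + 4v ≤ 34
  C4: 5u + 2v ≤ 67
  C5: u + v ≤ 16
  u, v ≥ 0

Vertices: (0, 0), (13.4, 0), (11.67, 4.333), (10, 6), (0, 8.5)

Evaluate the objective at each vertex of the feasible region:
  z(0, 0) = 0
  z(13.4, 0) = -53.6
  z(11.67, 4.333) = -103
  z(10, 6) = -118  ←
  z(0, 8.5) = -110.5
The minimum is at u = 10, v = 6.

(10, 6)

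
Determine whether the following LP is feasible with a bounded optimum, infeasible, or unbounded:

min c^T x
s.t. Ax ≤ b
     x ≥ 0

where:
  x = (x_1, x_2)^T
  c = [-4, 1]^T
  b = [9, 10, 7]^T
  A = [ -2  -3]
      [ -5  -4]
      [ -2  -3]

Unbounded (objective can decrease without bound)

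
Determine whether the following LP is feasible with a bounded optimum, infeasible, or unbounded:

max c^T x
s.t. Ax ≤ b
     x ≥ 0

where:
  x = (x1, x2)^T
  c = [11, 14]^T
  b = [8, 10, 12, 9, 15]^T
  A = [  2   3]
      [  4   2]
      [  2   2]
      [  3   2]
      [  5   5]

Feasible with a bounded optimal solution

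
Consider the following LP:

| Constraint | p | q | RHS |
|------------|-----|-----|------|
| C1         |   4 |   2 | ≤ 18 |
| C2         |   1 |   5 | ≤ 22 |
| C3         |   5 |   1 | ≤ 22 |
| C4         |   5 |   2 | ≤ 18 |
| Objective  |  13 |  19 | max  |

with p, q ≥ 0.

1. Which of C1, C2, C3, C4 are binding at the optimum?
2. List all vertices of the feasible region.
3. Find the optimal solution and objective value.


1. C2, C4
2. (0, 0), (3.6, 0), (2, 4), (0, 4.4)
3. p = 2, q = 4, z = 102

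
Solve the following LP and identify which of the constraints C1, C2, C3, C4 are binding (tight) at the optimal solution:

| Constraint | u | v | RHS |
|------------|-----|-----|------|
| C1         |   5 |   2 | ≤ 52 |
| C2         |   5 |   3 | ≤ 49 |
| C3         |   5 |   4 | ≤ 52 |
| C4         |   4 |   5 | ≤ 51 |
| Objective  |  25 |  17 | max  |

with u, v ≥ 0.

At u = 8, v = 3, compute slack b - a·x for each constraint:
  C1: 52 − 46 = 6  (slack)
  C2: 49 − 49 = 0  (binding)
  C3: 52 − 52 = 0  (binding)
  C4: 51 − 47 = 4  (slack)

Optimal: u = 8, v = 3
Binding: C2, C3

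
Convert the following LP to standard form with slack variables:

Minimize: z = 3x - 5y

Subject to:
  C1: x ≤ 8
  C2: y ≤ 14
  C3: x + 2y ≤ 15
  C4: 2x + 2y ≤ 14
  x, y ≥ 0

min z = 3x - 5y

s.t.
  x + s1 = 8
  y + s2 = 14
  x + 2y + s3 = 15
  2x + 2y + s4 = 14
  x, y, s1, s2, s3, s4 ≥ 0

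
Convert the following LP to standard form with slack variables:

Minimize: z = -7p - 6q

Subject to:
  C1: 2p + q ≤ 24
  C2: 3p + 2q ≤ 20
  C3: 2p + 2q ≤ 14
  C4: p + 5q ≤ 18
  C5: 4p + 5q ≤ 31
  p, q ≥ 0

min z = -7p - 6q

s.t.
  2p + q + s1 = 24
  3p + 2q + s2 = 20
  2p + 2q + s3 = 14
  p + 5q + s4 = 18
  4p + 5q + s5 = 31
  p, q, s1, s2, s3, s4, s5 ≥ 0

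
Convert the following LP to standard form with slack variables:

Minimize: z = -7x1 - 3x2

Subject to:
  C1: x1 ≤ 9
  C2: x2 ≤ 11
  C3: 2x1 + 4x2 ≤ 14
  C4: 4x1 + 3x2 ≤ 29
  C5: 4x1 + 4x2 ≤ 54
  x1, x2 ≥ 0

min z = -7x1 - 3x2

s.t.
  x1 + s1 = 9
  x2 + s2 = 11
  2x1 + 4x2 + s3 = 14
  4x1 + 3x2 + s4 = 29
  4x1 + 4x2 + s5 = 54
  x1, x2, s1, s2, s3, s4, s5 ≥ 0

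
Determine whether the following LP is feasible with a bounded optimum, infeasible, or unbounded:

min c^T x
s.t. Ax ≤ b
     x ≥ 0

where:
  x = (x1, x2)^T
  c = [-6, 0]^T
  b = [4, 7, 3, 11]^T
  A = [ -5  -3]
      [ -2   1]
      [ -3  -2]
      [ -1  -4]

Unbounded (objective can decrease without bound)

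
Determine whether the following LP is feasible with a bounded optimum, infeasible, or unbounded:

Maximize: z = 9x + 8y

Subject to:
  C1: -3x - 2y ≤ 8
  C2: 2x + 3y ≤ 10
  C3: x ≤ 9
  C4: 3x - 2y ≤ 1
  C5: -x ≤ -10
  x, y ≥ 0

Infeasible (no feasible solution exists)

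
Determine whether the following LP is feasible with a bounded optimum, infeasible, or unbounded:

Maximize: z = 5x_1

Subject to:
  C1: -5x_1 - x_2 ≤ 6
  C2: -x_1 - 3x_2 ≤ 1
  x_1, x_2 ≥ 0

Unbounded (objective can increase without bound)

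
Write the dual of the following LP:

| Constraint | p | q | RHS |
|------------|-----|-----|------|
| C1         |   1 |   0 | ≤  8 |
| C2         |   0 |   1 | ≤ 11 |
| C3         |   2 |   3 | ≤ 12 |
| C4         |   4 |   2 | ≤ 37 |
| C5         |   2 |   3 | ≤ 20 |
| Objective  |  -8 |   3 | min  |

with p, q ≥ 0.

Primal min cᵀx s.t. Ax ≤ b, x ≥ 0  →  Dual max −bᵀy s.t. Aᵀy ≥ −c, y ≥ 0.

Maximize: z = -8y1 - 11y2 - 12y3 - 37y4 - 20y5

Subject to:
  y1 + 2y3 + 4y4 + 2y5 ≥ 8
  y2 + 3y3 + 2y4 + 3y5 ≥ -3
  y1, y2, y3, y4, y5 ≥ 0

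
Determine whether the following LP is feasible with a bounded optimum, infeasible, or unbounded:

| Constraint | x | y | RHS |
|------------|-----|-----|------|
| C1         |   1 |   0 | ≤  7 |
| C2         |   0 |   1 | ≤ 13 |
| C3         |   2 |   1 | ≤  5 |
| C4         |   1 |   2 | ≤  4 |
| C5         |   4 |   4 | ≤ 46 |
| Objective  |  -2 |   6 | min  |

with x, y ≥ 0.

Feasible with a bounded optimal solution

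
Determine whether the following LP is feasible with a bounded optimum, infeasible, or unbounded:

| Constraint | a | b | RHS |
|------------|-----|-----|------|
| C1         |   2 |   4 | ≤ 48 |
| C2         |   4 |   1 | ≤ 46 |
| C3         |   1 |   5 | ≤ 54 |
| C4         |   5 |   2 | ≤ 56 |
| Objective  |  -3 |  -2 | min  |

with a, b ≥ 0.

Feasible with a bounded optimal solution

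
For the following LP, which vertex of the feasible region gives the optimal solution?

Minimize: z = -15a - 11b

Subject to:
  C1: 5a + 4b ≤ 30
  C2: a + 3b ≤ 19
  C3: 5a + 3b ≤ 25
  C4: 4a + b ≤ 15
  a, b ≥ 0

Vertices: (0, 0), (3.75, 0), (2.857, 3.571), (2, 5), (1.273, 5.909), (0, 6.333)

Evaluate the objective at each vertex of the feasible region:
  z(0, 0) = 0
  z(3.75, 0) = -56.25
  z(2.857, 3.571) = -82.14
  z(2, 5) = -85  ←
  z(1.273, 5.909) = -84.09
  z(0, 6.333) = -69.67
The minimum is at a = 2, b = 5.

(2, 5)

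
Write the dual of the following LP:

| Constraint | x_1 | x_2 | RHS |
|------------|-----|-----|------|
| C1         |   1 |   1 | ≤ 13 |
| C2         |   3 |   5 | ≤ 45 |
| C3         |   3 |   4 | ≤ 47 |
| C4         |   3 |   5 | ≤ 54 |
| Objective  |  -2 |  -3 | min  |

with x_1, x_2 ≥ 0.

Primal min cᵀx s.t. Ax ≤ b, x ≥ 0  →  Dual max −bᵀy s.t. Aᵀy ≥ −c, y ≥ 0.

Maximize: z = -13y1 - 45y2 - 47y3 - 54y4

Subject to:
  y1 + 3y2 + 3y3 + 3y4 ≥ 2
  y1 + 5y2 + 4y3 + 5y4 ≥ 3
  y1, y2, y3, y4 ≥ 0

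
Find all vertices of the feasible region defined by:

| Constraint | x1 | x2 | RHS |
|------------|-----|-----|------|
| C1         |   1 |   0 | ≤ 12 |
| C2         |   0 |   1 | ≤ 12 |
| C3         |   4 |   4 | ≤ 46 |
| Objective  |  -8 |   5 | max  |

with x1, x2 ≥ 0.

(0, 0), (11.5, 0), (0, 11.5)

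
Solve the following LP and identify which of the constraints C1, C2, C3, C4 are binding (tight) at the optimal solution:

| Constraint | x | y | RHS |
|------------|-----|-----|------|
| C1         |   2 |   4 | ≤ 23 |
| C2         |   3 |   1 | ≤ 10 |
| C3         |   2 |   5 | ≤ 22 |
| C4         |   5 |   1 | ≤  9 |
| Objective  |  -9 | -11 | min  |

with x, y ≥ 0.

At x = 1, y = 4, compute slack b - a·x for each constraint:
  C1: 23 − 18 = 5  (slack)
  C2: 10 − 7 = 3  (slack)
  C3: 22 − 22 = 0  (binding)
  C4: 9 − 9 = 0  (binding)

Optimal: x = 1, y = 4
Binding: C3, C4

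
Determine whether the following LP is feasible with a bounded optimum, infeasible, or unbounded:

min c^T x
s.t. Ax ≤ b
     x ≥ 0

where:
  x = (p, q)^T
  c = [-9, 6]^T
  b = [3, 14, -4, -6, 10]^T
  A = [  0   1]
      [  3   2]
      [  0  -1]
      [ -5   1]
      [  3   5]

Infeasible (no feasible solution exists)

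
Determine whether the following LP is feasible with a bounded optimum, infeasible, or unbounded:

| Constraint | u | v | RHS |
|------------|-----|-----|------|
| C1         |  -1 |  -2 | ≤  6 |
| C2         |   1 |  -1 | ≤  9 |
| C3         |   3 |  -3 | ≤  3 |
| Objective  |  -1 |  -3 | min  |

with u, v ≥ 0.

Unbounded (objective can decrease without bound)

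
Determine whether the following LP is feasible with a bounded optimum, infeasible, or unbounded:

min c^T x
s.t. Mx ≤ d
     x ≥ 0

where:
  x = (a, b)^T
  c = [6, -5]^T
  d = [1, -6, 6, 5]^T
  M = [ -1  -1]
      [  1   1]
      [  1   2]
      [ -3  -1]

Infeasible (no feasible solution exists)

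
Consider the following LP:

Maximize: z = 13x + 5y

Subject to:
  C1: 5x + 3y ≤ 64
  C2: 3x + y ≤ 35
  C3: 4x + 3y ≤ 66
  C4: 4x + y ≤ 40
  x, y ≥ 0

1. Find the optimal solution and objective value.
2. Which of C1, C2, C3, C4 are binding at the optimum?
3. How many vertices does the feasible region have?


1. x = 8, y = 8, z = 144
2. C1, C4
3. 4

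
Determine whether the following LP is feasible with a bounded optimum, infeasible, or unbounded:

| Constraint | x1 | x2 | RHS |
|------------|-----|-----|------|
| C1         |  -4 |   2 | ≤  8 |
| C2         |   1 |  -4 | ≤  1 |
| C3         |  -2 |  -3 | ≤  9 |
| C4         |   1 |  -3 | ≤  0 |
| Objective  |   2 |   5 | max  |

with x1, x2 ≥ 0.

Unbounded (objective can increase without bound)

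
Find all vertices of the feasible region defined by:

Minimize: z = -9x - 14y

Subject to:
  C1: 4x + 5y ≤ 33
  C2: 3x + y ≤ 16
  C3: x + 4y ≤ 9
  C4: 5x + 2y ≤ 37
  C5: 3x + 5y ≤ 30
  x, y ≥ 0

(0, 0), (5.333, 0), (5, 1), (0, 2.25)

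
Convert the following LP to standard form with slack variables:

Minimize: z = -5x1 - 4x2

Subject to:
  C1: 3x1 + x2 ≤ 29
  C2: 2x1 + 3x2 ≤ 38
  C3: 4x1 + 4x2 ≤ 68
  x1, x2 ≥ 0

min z = -5x1 - 4x2

s.t.
  3x1 + x2 + s1 = 29
  2x1 + 3x2 + s2 = 38
  4x1 + 4x2 + s3 = 68
  x1, x2, s1, s2, s3 ≥ 0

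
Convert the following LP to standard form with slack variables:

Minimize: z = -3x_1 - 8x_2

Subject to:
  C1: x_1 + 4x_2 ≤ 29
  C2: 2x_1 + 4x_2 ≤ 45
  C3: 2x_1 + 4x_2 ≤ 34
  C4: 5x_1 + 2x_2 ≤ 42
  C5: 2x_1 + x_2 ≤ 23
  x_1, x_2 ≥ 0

min z = -3x_1 - 8x_2

s.t.
  x_1 + 4x_2 + s1 = 29
  2x_1 + 4x_2 + s2 = 45
  2x_1 + 4x_2 + s3 = 34
  5x_1 + 2x_2 + s4 = 42
  2x_1 + x_2 + s5 = 23
  x_1, x_2, s1, s2, s3, s4, s5 ≥ 0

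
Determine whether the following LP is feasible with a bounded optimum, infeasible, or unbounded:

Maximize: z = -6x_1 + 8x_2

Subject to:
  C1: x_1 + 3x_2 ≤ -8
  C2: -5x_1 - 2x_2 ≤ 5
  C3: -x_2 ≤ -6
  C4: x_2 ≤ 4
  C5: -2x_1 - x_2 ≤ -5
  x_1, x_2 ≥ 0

Infeasible (no feasible solution exists)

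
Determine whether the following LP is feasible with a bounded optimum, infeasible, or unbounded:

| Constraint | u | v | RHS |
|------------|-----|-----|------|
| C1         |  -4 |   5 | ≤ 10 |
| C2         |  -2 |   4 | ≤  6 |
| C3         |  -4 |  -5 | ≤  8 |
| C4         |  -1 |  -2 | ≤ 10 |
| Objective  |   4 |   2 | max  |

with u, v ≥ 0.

Unbounded (objective can increase without bound)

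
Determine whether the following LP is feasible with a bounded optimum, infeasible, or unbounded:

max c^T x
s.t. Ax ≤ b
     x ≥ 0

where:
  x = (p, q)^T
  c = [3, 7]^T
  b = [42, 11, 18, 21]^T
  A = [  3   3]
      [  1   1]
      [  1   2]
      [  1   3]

Feasible with a bounded optimal solution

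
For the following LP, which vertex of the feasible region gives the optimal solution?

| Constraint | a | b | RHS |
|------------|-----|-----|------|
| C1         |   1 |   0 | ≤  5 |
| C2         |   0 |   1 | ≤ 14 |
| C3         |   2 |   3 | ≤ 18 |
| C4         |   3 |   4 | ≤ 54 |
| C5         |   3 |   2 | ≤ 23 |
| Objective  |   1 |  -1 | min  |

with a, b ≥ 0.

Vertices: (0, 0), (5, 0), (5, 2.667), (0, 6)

Evaluate the objective at each vertex of the feasible region:
  z(0, 0) = 0
  z(5, 0) = 5
  z(5, 2.667) = 2.333
  z(0, 6) = -6  ←
The minimum is at a = 0, b = 6.

(0, 6)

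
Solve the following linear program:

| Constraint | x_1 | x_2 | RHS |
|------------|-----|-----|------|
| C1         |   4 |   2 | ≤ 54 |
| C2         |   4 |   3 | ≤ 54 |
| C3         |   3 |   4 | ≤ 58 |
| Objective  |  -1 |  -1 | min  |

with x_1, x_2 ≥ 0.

Evaluate the objective at each vertex of the feasible region:
  z(0, 0) = 0
  z(13.5, 0) = -13.5
  z(6, 10) = -16  ←
  z(0, 14.5) = -14.5
The minimum is at x_1 = 6, x_2 = 10.

x_1 = 6, x_2 = 10, z = -16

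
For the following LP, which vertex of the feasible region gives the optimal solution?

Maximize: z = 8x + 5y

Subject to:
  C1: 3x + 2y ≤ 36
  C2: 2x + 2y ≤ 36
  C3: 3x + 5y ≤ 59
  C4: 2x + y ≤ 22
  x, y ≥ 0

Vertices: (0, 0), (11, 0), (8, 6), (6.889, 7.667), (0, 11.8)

Evaluate the objective at each vertex of the feasible region:
  z(0, 0) = 0
  z(11, 0) = 88
  z(8, 6) = 94  ←
  z(6.889, 7.667) = 93.44
  z(0, 11.8) = 59
The maximum is at x = 8, y = 6.

(8, 6)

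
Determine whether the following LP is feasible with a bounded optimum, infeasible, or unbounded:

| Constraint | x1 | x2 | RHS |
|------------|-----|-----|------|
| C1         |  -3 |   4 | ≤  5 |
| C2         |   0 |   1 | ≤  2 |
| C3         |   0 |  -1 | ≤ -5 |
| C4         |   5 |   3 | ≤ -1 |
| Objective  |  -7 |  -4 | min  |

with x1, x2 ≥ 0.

Infeasible (no feasible solution exists)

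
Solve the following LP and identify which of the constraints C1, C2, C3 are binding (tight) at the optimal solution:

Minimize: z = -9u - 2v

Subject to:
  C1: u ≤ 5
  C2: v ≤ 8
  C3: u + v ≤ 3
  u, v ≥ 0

At u = 3, v = 0, compute slack b - a·x for each constraint:
  C1: 5 − 3 = 2  (slack)
  C2: 8 − 0 = 8  (slack)
  C3: 3 − 3 = 0  (binding)

Optimal: u = 3, v = 0
Binding: C3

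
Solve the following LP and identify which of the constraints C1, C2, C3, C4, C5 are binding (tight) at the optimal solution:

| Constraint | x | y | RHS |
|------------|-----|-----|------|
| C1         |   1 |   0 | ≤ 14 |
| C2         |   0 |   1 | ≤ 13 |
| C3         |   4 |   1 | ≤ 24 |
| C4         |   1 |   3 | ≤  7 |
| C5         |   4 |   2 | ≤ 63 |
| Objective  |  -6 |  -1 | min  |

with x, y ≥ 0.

At x = 6, y = 0, compute slack b - a·x for each constraint:
  C1: 14 − 6 = 8  (slack)
  C2: 13 − 0 = 13  (slack)
  C3: 24 − 24 = 0  (binding)
  C4: 7 − 6 = 1  (slack)
  C5: 63 − 24 = 39  (slack)

Optimal: x = 6, y = 0
Binding: C3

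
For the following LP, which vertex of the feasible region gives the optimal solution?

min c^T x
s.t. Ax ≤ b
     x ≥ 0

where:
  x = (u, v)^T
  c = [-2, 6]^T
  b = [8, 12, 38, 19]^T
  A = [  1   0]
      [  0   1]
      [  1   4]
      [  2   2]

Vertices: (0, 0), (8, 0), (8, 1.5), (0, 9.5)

Evaluate the objective at each vertex of the feasible region:
  z(0, 0) = 0
  z(8, 0) = -16  ←
  z(8, 1.5) = -7
  z(0, 9.5) = 57
The minimum is at u = 8, v = 0.

(8, 0)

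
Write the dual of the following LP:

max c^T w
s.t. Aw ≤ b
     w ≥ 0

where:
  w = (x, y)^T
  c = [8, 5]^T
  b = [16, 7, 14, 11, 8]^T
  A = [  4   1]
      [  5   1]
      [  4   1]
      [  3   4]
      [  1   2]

Primal max cᵀx s.t. Ax ≤ b, x ≥ 0  →  Dual min bᵀy s.t. Aᵀy ≥ c, y ≥ 0.

Minimize: z = 16y1 + 7y2 + 14y3 + 11y4 + 8y5

Subject to:
  4y1 + 5y2 + 4y3 + 3y4 + y5 ≥ 8
  y1 + y2 + y3 + 4y4 + 2y5 ≥ 5
  y1, y2, y3, y4, y5 ≥ 0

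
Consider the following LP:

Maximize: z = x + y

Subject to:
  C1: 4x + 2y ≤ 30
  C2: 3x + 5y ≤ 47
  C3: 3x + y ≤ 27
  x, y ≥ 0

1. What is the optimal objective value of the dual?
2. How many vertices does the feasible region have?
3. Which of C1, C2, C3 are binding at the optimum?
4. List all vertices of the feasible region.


1. 11
2. 4
3. C1, C2
4. (0, 0), (7.5, 0), (4, 7), (0, 9.4)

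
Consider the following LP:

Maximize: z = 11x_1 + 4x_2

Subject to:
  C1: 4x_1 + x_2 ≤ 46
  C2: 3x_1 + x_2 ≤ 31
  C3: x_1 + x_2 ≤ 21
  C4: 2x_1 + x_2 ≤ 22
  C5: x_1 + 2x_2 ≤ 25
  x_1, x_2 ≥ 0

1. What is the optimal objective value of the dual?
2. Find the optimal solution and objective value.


1. 115
2. x_1 = 9, x_2 = 4, z = 115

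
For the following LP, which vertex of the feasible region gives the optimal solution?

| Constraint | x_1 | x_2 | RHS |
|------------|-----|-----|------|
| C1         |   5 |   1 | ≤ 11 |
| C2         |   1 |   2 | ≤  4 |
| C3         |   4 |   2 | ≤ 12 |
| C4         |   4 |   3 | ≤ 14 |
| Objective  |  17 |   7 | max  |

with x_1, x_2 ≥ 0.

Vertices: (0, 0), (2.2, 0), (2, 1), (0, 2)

Evaluate the objective at each vertex of the feasible region:
  z(0, 0) = 0
  z(2.2, 0) = 37.4
  z(2, 1) = 41  ←
  z(0, 2) = 14
The maximum is at x_1 = 2, x_2 = 1.

(2, 1)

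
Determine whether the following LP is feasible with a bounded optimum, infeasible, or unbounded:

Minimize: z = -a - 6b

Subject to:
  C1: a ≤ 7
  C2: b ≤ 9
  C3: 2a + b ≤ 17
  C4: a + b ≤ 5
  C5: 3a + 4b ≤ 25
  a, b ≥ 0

Feasible with a bounded optimal solution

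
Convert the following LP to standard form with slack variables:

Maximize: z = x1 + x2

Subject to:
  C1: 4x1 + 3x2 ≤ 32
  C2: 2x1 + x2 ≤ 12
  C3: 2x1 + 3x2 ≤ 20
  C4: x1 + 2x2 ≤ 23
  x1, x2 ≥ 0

max z = x1 + x2

s.t.
  4x1 + 3x2 + s1 = 32
  2x1 + x2 + s2 = 12
  2x1 + 3x2 + s3 = 20
  x1 + 2x2 + s4 = 23
  x1, x2, s1, s2, s3, s4 ≥ 0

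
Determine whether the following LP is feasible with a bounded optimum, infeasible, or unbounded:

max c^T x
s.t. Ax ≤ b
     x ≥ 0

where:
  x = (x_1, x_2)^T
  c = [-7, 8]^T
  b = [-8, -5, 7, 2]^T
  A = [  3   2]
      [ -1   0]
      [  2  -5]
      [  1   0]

Infeasible (no feasible solution exists)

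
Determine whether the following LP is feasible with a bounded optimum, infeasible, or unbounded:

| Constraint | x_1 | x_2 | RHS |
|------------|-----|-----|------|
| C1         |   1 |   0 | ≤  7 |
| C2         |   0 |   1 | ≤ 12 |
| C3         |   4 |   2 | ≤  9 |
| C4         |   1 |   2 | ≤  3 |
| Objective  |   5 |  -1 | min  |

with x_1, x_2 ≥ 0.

Feasible with a bounded optimal solution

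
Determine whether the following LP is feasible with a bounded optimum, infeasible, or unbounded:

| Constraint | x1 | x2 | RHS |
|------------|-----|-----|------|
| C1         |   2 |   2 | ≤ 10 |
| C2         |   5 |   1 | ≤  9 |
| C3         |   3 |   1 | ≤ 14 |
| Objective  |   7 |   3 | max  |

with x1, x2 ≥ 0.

Feasible with a bounded optimal solution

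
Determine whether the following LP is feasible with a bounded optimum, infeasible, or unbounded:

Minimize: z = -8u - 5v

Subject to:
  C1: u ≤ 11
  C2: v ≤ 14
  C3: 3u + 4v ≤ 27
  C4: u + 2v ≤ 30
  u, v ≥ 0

Feasible with a bounded optimal solution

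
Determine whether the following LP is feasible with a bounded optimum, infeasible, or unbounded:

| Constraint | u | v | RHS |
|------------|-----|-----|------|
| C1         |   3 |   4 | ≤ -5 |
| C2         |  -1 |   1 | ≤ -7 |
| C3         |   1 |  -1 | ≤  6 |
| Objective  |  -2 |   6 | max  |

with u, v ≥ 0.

Infeasible (no feasible solution exists)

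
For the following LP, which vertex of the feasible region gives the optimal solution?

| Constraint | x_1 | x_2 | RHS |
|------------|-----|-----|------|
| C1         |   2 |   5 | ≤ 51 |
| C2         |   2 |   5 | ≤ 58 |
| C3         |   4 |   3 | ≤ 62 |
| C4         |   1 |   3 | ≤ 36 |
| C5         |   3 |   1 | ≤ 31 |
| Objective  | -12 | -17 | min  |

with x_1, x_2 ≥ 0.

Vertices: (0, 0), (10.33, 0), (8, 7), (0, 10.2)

Evaluate the objective at each vertex of the feasible region:
  z(0, 0) = 0
  z(10.33, 0) = -124
  z(8, 7) = -215  ←
  z(0, 10.2) = -173.4
The minimum is at x_1 = 8, x_2 = 7.

(8, 7)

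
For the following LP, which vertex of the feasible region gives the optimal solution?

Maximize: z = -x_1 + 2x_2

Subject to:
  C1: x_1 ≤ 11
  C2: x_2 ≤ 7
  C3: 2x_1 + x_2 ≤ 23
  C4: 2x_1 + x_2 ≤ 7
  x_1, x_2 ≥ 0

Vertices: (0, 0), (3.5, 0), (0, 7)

Evaluate the objective at each vertex of the feasible region:
  z(0, 0) = 0
  z(3.5, 0) = -3.5
  z(0, 7) = 14  ←
The maximum is at x_1 = 0, x_2 = 7.

(0, 7)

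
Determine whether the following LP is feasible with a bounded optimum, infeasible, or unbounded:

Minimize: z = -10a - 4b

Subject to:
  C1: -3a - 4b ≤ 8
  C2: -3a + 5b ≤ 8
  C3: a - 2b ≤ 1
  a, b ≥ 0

Unbounded (objective can decrease without bound)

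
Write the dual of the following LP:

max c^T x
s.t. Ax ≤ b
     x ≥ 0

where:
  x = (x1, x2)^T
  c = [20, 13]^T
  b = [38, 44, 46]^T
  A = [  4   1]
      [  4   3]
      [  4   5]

Primal max cᵀx s.t. Ax ≤ b, x ≥ 0  →  Dual min bᵀy s.t. Aᵀy ≥ c, y ≥ 0.

Minimize: z = 38y1 + 44y2 + 46y3

Subject to:
  4y1 + 4y2 + 4y3 ≥ 20
  y1 + 3y2 + 5y3 ≥ 13
  y1, y2, y3 ≥ 0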